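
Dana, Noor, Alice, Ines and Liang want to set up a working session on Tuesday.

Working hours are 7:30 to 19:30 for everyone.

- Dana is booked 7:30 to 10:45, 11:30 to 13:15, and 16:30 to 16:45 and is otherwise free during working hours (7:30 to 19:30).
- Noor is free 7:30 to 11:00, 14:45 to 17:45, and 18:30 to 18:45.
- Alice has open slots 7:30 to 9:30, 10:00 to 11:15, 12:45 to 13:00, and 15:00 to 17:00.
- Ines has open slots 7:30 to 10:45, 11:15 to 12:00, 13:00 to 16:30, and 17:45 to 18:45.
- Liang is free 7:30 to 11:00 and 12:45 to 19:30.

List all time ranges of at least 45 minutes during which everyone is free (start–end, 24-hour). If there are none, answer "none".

15:00–16:30

Dana free within 07:30–19:30: 10:45–11:30, 13:15–16:30, 16:45–19:30.
Dana ∩ Noor: 10:45–11:00, 14:45–16:30, 16:45–17:45, 18:30–18:45.
Dana ∩ Noor ∩ Alice: 10:45–11:00, 15:00–16:30, 16:45–17:00.
Dana ∩ Noor ∩ Alice ∩ Ines: 15:00–16:30.
Dana ∩ Noor ∩ Alice ∩ Ines ∩ Liang: 15:00–16:30.
Windows ≥ 45 min: 15:00–16:30.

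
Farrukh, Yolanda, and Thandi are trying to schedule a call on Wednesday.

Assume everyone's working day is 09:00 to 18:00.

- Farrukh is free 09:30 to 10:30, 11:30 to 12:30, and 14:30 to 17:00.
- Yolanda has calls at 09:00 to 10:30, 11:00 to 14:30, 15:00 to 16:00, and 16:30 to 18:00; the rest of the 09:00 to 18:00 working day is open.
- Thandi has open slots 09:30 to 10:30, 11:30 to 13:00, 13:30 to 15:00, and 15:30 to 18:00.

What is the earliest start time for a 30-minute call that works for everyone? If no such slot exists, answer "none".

14:30

Yolanda free within 09:00–18:00: 10:30–11:00, 14:30–15:00, 16:00–16:30.
Farrukh ∩ Yolanda: 14:30–15:00, 16:00–16:30.
Farrukh ∩ Yolanda ∩ Thandi: 14:30–15:00, 16:00–16:30.
Windows ≥ 30 min: 14:30–15:00, 16:00–16:30.
Earliest such window starts at 14:30.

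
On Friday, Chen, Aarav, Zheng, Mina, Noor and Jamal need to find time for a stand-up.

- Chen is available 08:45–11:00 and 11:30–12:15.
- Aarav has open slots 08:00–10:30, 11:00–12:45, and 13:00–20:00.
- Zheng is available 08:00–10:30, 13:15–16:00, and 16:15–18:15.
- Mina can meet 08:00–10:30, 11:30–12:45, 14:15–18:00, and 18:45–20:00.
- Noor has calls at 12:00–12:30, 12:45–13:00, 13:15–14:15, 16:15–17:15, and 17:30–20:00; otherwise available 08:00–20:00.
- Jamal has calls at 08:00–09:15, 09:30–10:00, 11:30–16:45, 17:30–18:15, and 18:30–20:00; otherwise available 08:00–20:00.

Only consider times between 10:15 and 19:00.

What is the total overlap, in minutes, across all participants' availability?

15 minutes

Noor free within 08:00–20:00: 08:00–12:00, 12:30–12:45, 13:00–13:15, 14:15–16:15, 17:15–17:30.
Jamal free within 08:00–20:00: 09:15–09:30, 10:00–11:30, 16:45–17:30, 18:15–18:30.
Chen ∩ Aarav: 08:45–10:30, 11:30–12:15.
Chen ∩ Aarav ∩ Zheng: 08:45–10:30.
Chen ∩ Aarav ∩ Zheng ∩ Mina: 08:45–10:30.
Chen ∩ Aarav ∩ Zheng ∩ Mina ∩ Noor: 08:45–10:30.
Chen ∩ Aarav ∩ Zheng ∩ Mina ∩ Noor ∩ Jamal: 09:15–09:30, 10:00–10:30.
Restricted to 10:15–19:00: 10:15–10:30.
Total common minutes: 15.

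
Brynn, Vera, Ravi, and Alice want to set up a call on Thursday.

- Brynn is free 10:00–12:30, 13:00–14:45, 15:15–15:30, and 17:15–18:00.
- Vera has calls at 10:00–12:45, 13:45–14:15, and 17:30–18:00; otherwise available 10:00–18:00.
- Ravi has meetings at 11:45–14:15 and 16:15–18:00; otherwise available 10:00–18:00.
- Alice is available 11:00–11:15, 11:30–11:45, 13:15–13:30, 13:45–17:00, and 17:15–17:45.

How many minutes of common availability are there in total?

45 minutes

Vera free within 10:00–18:00: 12:45–13:45, 14:15–17:30.
Ravi free within 10:00–18:00: 10:00–11:45, 14:15–16:15.
Brynn ∩ Vera: 13:00–13:45, 14:15–14:45, 15:15–15:30, 17:15–17:30.
Brynn ∩ Vera ∩ Ravi: 14:15–14:45, 15:15–15:30.
Brynn ∩ Vera ∩ Ravi ∩ Alice: 14:15–14:45, 15:15–15:30.
Total common minutes: 30 + 15 = 45.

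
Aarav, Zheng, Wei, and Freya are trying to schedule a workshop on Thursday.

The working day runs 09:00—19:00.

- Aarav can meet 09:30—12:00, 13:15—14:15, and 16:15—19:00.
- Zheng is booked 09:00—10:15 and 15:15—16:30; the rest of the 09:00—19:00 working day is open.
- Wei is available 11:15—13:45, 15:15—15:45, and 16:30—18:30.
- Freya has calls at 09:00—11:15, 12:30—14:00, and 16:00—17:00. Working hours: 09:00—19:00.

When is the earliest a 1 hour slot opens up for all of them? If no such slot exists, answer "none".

17:00

Zheng free within 09:00–19:00: 10:15–15:15, 16:30–19:00.
Freya free within 09:00–19:00: 11:15–12:30, 14:00–16:00, 17:00–19:00.
Aarav ∩ Zheng: 10:15–12:00, 13:15–14:15, 16:30–19:00.
Aarav ∩ Zheng ∩ Wei: 11:15–12:00, 13:15–13:45, 16:30–18:30.
Aarav ∩ Zheng ∩ Wei ∩ Freya: 11:15–12:00, 17:00–18:30.
Windows ≥ 60 min: 17:00–18:30.
Earliest such window starts at 17:00.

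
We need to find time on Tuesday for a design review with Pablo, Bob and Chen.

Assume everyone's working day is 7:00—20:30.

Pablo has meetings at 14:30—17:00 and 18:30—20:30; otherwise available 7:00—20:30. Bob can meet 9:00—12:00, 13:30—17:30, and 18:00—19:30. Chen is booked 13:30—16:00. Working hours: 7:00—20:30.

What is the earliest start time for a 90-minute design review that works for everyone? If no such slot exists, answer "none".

Pablo free within 07:00–20:30: 07:00–14:30, 17:00–18:30.
Chen free within 07:00–20:30: 07:00–13:30, 16:00–20:30.
Pablo ∩ Bob: 09:00–12:00, 13:30–14:30, 17:00–17:30, 18:00–18:30.
Pablo ∩ Bob ∩ Chen: 09:00–12:00, 17:00–17:30, 18:00–18:30.
Windows ≥ 90 min: 09:00–12:00.
Earliest such window starts at 09:00.

09:00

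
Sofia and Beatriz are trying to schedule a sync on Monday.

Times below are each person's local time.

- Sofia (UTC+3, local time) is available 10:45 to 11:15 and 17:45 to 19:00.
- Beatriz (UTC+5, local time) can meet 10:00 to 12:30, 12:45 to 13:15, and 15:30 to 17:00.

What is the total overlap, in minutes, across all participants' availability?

Sofia → UTC: 07:45–08:15, 14:45–16:00.
Beatriz → UTC: 05:00–07:30, 07:45–08:15, 10:30–12:00.
Sofia ∩ Beatriz: 07:45–08:15.
Total common minutes: 30.

30 minutes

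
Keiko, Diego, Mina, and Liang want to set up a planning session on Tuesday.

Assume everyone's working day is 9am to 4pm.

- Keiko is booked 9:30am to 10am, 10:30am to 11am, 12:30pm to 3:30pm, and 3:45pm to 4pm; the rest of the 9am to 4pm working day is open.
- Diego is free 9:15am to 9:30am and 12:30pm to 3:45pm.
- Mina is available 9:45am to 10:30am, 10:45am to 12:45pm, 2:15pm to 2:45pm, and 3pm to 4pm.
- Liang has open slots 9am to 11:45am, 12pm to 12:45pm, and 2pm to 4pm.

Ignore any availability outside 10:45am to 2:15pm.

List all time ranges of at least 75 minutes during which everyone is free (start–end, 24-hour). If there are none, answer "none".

none

Keiko free within 09:00–16:00: 09:00–09:30, 10:00–10:30, 11:00–12:30, 15:30–15:45.
Keiko ∩ Diego: 09:15–09:30, 15:30–15:45.
Keiko ∩ Diego ∩ Mina: 15:30–15:45.
Keiko ∩ Diego ∩ Mina ∩ Liang: 15:30–15:45.
Restricted to 10:45–14:15: (none).
Windows ≥ 75 min: (none).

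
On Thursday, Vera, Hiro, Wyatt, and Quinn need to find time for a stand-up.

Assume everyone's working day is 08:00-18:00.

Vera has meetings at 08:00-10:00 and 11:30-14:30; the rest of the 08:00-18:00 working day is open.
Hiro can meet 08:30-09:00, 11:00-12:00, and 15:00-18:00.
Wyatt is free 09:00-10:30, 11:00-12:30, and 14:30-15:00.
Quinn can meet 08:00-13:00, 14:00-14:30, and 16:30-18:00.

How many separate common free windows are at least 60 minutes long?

0

Vera free within 08:00–18:00: 10:00–11:30, 14:30–18:00.
Vera ∩ Hiro: 11:00–11:30, 15:00–18:00.
Vera ∩ Hiro ∩ Wyatt: 11:00–11:30.
Vera ∩ Hiro ∩ Wyatt ∩ Quinn: 11:00–11:30.
Windows ≥ 60 min: (none).
That's 0 windows.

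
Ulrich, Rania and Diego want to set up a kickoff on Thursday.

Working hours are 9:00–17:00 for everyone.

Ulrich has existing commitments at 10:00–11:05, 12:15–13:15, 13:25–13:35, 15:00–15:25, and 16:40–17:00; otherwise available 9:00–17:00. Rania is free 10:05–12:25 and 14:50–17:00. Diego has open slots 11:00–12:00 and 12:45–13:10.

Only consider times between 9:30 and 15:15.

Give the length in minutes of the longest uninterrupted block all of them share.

Ulrich free within 09:00–17:00: 09:00–10:00, 11:05–12:15, 13:15–13:25, 13:35–15:00, 15:25–16:40.
Ulrich ∩ Rania: 11:05–12:15, 14:50–15:00, 15:25–16:40.
Ulrich ∩ Rania ∩ Diego: 11:05–12:00.
Restricted to 09:30–15:15: 11:05–12:00.
Single common window of 55 minutes.

55 minutes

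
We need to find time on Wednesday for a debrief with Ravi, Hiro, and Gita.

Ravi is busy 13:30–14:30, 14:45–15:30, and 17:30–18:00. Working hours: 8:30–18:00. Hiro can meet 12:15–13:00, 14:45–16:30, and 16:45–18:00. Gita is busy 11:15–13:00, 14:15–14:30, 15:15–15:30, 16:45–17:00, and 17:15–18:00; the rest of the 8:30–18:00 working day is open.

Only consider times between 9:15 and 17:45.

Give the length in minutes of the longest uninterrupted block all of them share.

Ravi free within 08:30–18:00: 08:30–13:30, 14:30–14:45, 15:30–17:30.
Gita free within 08:30–18:00: 08:30–11:15, 13:00–14:15, 14:30–15:15, 15:30–16:45, 17:00–17:15.
Ravi ∩ Hiro: 12:15–13:00, 15:30–16:30, 16:45–17:30.
Ravi ∩ Hiro ∩ Gita: 15:30–16:30, 17:00–17:15.
Restricted to 09:15–17:45: 15:30–16:30, 17:00–17:15.
Common window lengths: 60, 15 min; longest is 60.

60 minutes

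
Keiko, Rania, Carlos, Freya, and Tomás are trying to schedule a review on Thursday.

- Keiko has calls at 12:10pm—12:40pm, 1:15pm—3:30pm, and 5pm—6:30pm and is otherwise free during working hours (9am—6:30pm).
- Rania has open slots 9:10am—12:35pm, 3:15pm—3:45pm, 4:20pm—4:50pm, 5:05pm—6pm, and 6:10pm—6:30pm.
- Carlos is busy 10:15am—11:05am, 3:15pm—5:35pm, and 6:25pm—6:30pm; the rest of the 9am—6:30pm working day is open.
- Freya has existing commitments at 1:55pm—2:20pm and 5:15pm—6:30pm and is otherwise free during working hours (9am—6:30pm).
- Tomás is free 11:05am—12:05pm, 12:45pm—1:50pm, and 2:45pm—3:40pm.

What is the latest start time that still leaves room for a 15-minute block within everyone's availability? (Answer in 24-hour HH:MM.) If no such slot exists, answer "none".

11:50

Keiko free within 09:00–18:30: 09:00–12:10, 12:40–13:15, 15:30–17:00.
Carlos free within 09:00–18:30: 09:00–10:15, 11:05–15:15, 17:35–18:25.
Freya free within 09:00–18:30: 09:00–13:55, 14:20–17:15.
Keiko ∩ Rania: 09:10–12:10, 15:30–15:45, 16:20–16:50.
Keiko ∩ Rania ∩ Carlos: 09:10–10:15, 11:05–12:10.
Keiko ∩ Rania ∩ Carlos ∩ Freya: 09:10–10:15, 11:05–12:10.
Keiko ∩ Rania ∩ Carlos ∩ Freya ∩ Tomás: 11:05–12:05.
Windows ≥ 15 min: 11:05–12:05.
Latest start in the last window 11:05–12:05 is 12:05 − 15 min = 11:50.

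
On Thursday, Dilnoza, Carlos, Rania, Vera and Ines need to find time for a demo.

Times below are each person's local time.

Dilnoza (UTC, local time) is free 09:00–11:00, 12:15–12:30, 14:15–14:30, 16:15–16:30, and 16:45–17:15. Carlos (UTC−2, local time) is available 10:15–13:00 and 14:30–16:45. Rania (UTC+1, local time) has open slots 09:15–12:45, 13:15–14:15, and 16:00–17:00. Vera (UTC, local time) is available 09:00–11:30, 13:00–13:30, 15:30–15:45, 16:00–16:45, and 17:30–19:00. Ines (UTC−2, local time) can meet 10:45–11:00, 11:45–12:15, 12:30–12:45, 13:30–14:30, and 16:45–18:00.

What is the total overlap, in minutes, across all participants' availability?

Dilnoza → UTC: 09:00–11:00, 12:15–12:30, 14:15–14:30, 16:15–16:30, 16:45–17:15.
Carlos → UTC: 12:15–15:00, 16:30–18:45.
Rania → UTC: 08:15–11:45, 12:15–13:15, 15:00–16:00.
Vera → UTC: 09:00–11:30, 13:00–13:30, 15:30–15:45, 16:00–16:45, 17:30–19:00.
Ines → UTC: 12:45–13:00, 13:45–14:15, 14:30–14:45, 15:30–16:30, 18:45–20:00.
Dilnoza ∩ Carlos: 12:15–12:30, 14:15–14:30, 16:45–17:15.
Dilnoza ∩ Carlos ∩ Rania: 12:15–12:30.
Dilnoza ∩ Carlos ∩ Rania ∩ Vera: (none).
Dilnoza ∩ Carlos ∩ Rania ∩ Vera ∩ Ines: (none).
Total common minutes: 0.

0 minutes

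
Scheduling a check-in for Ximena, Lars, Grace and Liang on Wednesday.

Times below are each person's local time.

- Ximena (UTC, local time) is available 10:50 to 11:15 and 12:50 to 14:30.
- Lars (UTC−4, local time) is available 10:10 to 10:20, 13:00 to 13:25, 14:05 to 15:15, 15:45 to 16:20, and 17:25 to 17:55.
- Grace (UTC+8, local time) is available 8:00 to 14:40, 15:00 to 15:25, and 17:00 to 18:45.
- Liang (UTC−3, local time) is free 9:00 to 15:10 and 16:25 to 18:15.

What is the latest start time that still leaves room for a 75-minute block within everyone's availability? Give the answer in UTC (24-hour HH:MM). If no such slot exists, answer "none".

Ximena → UTC: 10:50–11:15, 12:50–14:30.
Lars → UTC: 14:10–14:20, 17:00–17:25, 18:05–19:15, 19:45–20:20, 21:25–21:55.
Grace → UTC: 00:00–06:40, 07:00–07:25, 09:00–10:45.
Liang → UTC: 12:00–18:10, 19:25–21:15.
Ximena ∩ Lars: 14:10–14:20.
Ximena ∩ Lars ∩ Grace: (none).
Ximena ∩ Lars ∩ Grace ∩ Liang: (none).
Windows ≥ 75 min: (none).

none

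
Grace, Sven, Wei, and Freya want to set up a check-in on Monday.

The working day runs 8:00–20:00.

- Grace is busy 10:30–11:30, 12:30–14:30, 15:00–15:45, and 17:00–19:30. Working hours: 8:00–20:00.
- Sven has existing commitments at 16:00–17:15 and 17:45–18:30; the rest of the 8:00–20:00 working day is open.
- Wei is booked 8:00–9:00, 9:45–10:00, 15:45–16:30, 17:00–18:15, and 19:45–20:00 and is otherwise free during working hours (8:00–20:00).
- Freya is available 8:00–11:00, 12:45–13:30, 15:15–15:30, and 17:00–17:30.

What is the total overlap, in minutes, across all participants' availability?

Grace free within 08:00–20:00: 08:00–10:30, 11:30–12:30, 14:30–15:00, 15:45–17:00, 19:30–20:00.
Sven free within 08:00–20:00: 08:00–16:00, 17:15–17:45, 18:30–20:00.
Wei free within 08:00–20:00: 09:00–09:45, 10:00–15:45, 16:30–17:00, 18:15–19:45.
Grace ∩ Sven: 08:00–10:30, 11:30–12:30, 14:30–15:00, 15:45–16:00, 19:30–20:00.
Grace ∩ Sven ∩ Wei: 09:00–09:45, 10:00–10:30, 11:30–12:30, 14:30–15:00, 19:30–19:45.
Grace ∩ Sven ∩ Wei ∩ Freya: 09:00–09:45, 10:00–10:30.
Total common minutes: 45 + 30 = 75.

75 minutes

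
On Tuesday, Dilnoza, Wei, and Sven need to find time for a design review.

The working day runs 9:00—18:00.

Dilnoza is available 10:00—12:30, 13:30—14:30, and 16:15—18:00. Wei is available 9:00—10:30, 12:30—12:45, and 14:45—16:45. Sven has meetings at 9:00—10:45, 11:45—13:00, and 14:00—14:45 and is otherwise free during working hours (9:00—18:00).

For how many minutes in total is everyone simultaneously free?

Sven free within 09:00–18:00: 10:45–11:45, 13:00–14:00, 14:45–18:00.
Dilnoza ∩ Wei: 10:00–10:30, 16:15–16:45.
Dilnoza ∩ Wei ∩ Sven: 16:15–16:45.
Total common minutes: 30.

30 minutes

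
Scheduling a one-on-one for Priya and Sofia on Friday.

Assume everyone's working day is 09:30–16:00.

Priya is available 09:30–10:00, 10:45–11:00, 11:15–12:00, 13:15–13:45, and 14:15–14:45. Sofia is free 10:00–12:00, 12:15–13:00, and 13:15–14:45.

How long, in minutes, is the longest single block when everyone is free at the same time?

Priya ∩ Sofia: 10:45–11:00, 11:15–12:00, 13:15–13:45, 14:15–14:45.
Common window lengths: 15, 45, 30, 30 min; longest is 45.

45 minutes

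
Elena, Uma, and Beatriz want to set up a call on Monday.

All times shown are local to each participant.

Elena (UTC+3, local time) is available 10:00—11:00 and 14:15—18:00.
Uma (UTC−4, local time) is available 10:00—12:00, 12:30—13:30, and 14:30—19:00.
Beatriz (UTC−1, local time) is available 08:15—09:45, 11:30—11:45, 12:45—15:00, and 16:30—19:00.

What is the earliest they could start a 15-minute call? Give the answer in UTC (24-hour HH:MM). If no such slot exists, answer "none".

14:00

Elena → UTC: 07:00–08:00, 11:15–15:00.
Uma → UTC: 14:00–16:00, 16:30–17:30, 18:30–23:00.
Beatriz → UTC: 09:15–10:45, 12:30–12:45, 13:45–16:00, 17:30–20:00.
Elena ∩ Uma: 14:00–15:00.
Elena ∩ Uma ∩ Beatriz: 14:00–15:00.
Windows ≥ 15 min: 14:00–15:00.
Earliest such window starts at 14:00.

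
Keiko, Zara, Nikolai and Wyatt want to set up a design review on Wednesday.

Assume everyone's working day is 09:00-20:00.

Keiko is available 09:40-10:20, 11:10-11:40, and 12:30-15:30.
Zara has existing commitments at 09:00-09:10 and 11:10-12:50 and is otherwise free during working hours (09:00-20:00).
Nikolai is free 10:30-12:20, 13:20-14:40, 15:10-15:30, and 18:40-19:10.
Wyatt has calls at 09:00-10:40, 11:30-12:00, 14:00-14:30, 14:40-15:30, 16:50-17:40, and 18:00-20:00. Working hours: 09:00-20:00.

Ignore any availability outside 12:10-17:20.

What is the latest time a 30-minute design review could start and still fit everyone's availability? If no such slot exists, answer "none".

13:30

Zara free within 09:00–20:00: 09:10–11:10, 12:50–20:00.
Wyatt free within 09:00–20:00: 10:40–11:30, 12:00–14:00, 14:30–14:40, 15:30–16:50, 17:40–18:00.
Keiko ∩ Zara: 09:40–10:20, 12:50–15:30.
Keiko ∩ Zara ∩ Nikolai: 13:20–14:40, 15:10–15:30.
Keiko ∩ Zara ∩ Nikolai ∩ Wyatt: 13:20–14:00, 14:30–14:40.
Restricted to 12:10–17:20: 13:20–14:00, 14:30–14:40.
Windows ≥ 30 min: 13:20–14:00.
Latest start in the last window 13:20–14:00 is 14:00 − 30 min = 13:30.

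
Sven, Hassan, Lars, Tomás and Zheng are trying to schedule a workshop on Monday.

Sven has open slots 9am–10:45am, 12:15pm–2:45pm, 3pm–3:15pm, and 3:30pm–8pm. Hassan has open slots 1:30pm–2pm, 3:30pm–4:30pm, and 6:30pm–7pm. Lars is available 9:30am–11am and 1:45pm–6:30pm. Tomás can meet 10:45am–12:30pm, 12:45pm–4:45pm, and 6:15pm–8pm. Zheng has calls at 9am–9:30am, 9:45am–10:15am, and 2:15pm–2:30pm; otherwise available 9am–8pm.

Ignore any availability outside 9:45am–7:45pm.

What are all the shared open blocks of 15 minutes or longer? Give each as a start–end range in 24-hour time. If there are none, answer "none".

Zheng free within 09:00–20:00: 09:30–09:45, 10:15–14:15, 14:30–20:00.
Sven ∩ Hassan: 13:30–14:00, 15:30–16:30, 18:30–19:00.
Sven ∩ Hassan ∩ Lars: 13:45–14:00, 15:30–16:30.
Sven ∩ Hassan ∩ Lars ∩ Tomás: 13:45–14:00, 15:30–16:30.
Sven ∩ Hassan ∩ Lars ∩ Tomás ∩ Zheng: 13:45–14:00, 15:30–16:30.
Restricted to 09:45–19:45: 13:45–14:00, 15:30–16:30.
Windows ≥ 15 min: 13:45–14:00, 15:30–16:30.

13:45–14:00, 15:30–16:30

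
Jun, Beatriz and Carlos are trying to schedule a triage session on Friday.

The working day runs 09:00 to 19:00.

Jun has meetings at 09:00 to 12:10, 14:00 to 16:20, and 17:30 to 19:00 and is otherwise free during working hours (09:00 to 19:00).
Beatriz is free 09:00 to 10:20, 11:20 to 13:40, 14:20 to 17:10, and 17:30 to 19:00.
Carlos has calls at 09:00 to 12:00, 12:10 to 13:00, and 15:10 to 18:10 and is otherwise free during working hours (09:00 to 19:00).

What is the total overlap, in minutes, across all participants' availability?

Jun free within 09:00–19:00: 12:10–14:00, 16:20–17:30.
Carlos free within 09:00–19:00: 12:00–12:10, 13:00–15:10, 18:10–19:00.
Jun ∩ Beatriz: 12:10–13:40, 16:20–17:10.
Jun ∩ Beatriz ∩ Carlos: 13:00–13:40.
Total common minutes: 40.

40 minutes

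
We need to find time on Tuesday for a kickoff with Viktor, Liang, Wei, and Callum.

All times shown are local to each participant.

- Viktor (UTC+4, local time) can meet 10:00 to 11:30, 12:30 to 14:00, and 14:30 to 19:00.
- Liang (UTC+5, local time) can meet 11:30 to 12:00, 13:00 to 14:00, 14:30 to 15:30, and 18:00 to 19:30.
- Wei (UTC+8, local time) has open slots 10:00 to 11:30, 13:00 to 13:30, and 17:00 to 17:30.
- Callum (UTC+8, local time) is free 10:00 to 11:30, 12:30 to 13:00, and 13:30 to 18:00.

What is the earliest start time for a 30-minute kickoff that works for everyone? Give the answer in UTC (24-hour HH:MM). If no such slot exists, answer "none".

Viktor → UTC: 06:00–07:30, 08:30–10:00, 10:30–15:00.
Liang → UTC: 06:30–07:00, 08:00–09:00, 09:30–10:30, 13:00–14:30.
Wei → UTC: 02:00–03:30, 05:00–05:30, 09:00–09:30.
Callum → UTC: 02:00–03:30, 04:30–05:00, 05:30–10:00.
Viktor ∩ Liang: 06:30–07:00, 08:30–09:00, 09:30–10:00, 13:00–14:30.
Viktor ∩ Liang ∩ Wei: (none).
Viktor ∩ Liang ∩ Wei ∩ Callum: (none).
Windows ≥ 30 min: (none).

none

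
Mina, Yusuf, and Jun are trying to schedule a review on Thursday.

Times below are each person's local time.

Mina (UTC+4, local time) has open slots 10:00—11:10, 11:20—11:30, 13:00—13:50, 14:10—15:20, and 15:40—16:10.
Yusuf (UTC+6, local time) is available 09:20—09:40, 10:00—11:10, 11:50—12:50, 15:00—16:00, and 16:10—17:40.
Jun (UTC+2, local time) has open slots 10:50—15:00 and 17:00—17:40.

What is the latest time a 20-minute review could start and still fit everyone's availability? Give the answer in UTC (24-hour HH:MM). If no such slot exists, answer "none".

Mina → UTC: 06:00–07:10, 07:20–07:30, 09:00–09:50, 10:10–11:20, 11:40–12:10.
Yusuf → UTC: 03:20–03:40, 04:00–05:10, 05:50–06:50, 09:00–10:00, 10:10–11:40.
Jun → UTC: 08:50–13:00, 15:00–15:40.
Mina ∩ Yusuf: 06:00–06:50, 09:00–09:50, 10:10–11:20.
Mina ∩ Yusuf ∩ Jun: 09:00–09:50, 10:10–11:20.
Windows ≥ 20 min: 09:00–09:50, 10:10–11:20.
Latest start in the last window 10:10–11:20 is 11:20 − 20 min = 11:00.

11:00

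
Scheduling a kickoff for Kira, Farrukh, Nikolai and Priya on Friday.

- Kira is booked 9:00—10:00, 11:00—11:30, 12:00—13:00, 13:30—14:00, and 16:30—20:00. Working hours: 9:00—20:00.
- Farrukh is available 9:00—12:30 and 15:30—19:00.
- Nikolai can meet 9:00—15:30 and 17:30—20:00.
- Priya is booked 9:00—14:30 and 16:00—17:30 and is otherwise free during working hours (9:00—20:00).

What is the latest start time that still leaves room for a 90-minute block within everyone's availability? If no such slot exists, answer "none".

Kira free within 09:00–20:00: 10:00–11:00, 11:30–12:00, 13:00–13:30, 14:00–16:30.
Priya free within 09:00–20:00: 14:30–16:00, 17:30–20:00.
Kira ∩ Farrukh: 10:00–11:00, 11:30–12:00, 15:30–16:30.
Kira ∩ Farrukh ∩ Nikolai: 10:00–11:00, 11:30–12:00.
Kira ∩ Farrukh ∩ Nikolai ∩ Priya: (none).
Windows ≥ 90 min: (none).

none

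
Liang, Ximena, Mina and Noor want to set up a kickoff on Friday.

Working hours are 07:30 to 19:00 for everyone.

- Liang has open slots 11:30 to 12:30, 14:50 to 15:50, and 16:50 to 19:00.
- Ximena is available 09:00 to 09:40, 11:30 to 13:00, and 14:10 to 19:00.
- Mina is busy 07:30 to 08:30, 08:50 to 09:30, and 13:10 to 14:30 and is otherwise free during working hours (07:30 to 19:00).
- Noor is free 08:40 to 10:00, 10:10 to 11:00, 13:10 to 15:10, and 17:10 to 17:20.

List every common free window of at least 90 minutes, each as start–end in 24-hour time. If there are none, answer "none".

Mina free within 07:30–19:00: 08:30–08:50, 09:30–13:10, 14:30–19:00.
Liang ∩ Ximena: 11:30–12:30, 14:50–15:50, 16:50–19:00.
Liang ∩ Ximena ∩ Mina: 11:30–12:30, 14:50–15:50, 16:50–19:00.
Liang ∩ Ximena ∩ Mina ∩ Noor: 14:50–15:10, 17:10–17:20.
Windows ≥ 90 min: (none).

none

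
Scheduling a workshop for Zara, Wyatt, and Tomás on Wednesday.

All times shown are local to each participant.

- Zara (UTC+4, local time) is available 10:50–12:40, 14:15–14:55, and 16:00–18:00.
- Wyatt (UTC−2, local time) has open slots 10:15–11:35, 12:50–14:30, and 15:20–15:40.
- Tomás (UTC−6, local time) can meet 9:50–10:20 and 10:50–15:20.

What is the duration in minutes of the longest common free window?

0 minutes

Zara → UTC: 06:50–08:40, 10:15–10:55, 12:00–14:00.
Wyatt → UTC: 12:15–13:35, 14:50–16:30, 17:20–17:40.
Tomás → UTC: 15:50–16:20, 16:50–21:20.
Zara ∩ Wyatt: 12:15–13:35.
Zara ∩ Wyatt ∩ Tomás: (none).
No common window.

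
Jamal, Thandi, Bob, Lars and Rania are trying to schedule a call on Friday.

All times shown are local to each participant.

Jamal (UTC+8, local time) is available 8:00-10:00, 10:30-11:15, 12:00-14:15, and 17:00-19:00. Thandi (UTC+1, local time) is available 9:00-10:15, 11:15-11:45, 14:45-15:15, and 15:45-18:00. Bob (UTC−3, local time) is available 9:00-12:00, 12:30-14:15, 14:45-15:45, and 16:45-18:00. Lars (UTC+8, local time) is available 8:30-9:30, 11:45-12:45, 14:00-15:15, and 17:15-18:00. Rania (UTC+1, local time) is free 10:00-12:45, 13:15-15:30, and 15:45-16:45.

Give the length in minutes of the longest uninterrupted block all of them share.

0 minutes

Jamal → UTC: 00:00–02:00, 02:30–03:15, 04:00–06:15, 09:00–11:00.
Thandi → UTC: 08:00–09:15, 10:15–10:45, 13:45–14:15, 14:45–17:00.
Bob → UTC: 12:00–15:00, 15:30–17:15, 17:45–18:45, 19:45–21:00.
Lars → UTC: 00:30–01:30, 03:45–04:45, 06:00–07:15, 09:15–10:00.
Rania → UTC: 09:00–11:45, 12:15–14:30, 14:45–15:45.
Jamal ∩ Thandi: 09:00–09:15, 10:15–10:45.
Jamal ∩ Thandi ∩ Bob: (none).
Jamal ∩ Thandi ∩ Bob ∩ Lars: (none).
Jamal ∩ Thandi ∩ Bob ∩ Lars ∩ Rania: (none).
No common window.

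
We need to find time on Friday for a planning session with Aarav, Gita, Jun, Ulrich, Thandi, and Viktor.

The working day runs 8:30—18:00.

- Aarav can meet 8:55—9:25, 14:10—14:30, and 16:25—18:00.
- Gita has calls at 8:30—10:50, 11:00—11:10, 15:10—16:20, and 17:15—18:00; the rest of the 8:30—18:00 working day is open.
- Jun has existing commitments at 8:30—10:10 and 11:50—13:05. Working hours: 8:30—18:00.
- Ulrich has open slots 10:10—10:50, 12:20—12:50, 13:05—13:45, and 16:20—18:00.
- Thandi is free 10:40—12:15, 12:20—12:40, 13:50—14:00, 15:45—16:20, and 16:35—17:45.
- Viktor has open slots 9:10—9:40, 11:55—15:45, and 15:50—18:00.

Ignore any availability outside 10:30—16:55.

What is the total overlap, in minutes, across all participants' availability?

20 minutes

Gita free within 08:30–18:00: 10:50–11:00, 11:10–15:10, 16:20–17:15.
Jun free within 08:30–18:00: 10:10–11:50, 13:05–18:00.
Aarav ∩ Gita: 14:10–14:30, 16:25–17:15.
Aarav ∩ Gita ∩ Jun: 14:10–14:30, 16:25–17:15.
Aarav ∩ Gita ∩ Jun ∩ Ulrich: 16:25–17:15.
Aarav ∩ Gita ∩ Jun ∩ Ulrich ∩ Thandi: 16:35–17:15.
Aarav ∩ Gita ∩ Jun ∩ Ulrich ∩ Thandi ∩ Viktor: 16:35–17:15.
Restricted to 10:30–16:55: 16:35–16:55.
Total common minutes: 20.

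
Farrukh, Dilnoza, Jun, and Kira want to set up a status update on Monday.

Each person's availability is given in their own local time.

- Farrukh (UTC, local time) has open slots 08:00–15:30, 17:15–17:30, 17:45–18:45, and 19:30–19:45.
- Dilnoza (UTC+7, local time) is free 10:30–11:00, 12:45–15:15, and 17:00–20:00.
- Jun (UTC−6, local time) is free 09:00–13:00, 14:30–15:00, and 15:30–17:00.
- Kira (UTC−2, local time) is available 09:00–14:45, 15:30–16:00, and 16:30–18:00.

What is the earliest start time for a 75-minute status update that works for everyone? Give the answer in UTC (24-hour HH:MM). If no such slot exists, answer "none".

Farrukh → UTC: 08:00–15:30, 17:15–17:30, 17:45–18:45, 19:30–19:45.
Dilnoza → UTC: 03:30–04:00, 05:45–08:15, 10:00–13:00.
Jun → UTC: 15:00–19:00, 20:30–21:00, 21:30–23:00.
Kira → UTC: 11:00–16:45, 17:30–18:00, 18:30–20:00.
Farrukh ∩ Dilnoza: 08:00–08:15, 10:00–13:00.
Farrukh ∩ Dilnoza ∩ Jun: (none).
Farrukh ∩ Dilnoza ∩ Jun ∩ Kira: (none).
Windows ≥ 75 min: (none).

none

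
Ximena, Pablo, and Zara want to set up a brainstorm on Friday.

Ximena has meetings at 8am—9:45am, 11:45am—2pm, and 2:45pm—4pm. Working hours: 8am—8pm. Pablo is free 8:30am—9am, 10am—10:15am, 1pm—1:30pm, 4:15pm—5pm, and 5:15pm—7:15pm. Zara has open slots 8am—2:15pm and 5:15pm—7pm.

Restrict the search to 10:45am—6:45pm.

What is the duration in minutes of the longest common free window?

90 minutes

Ximena free within 08:00–20:00: 09:45–11:45, 14:00–14:45, 16:00–20:00.
Ximena ∩ Pablo: 10:00–10:15, 16:15–17:00, 17:15–19:15.
Ximena ∩ Pablo ∩ Zara: 10:00–10:15, 17:15–19:00.
Restricted to 10:45–18:45: 17:15–18:45.
Single common window of 90 minutes.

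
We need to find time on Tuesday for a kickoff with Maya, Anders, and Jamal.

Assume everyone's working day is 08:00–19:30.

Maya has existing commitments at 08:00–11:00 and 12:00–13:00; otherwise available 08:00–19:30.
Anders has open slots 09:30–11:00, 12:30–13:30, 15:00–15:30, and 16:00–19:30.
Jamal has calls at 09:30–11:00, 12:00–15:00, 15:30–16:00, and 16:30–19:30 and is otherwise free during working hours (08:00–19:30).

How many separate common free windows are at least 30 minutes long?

Maya free within 08:00–19:30: 11:00–12:00, 13:00–19:30.
Jamal free within 08:00–19:30: 08:00–09:30, 11:00–12:00, 15:00–15:30, 16:00–16:30.
Maya ∩ Anders: 13:00–13:30, 15:00–15:30, 16:00–19:30.
Maya ∩ Anders ∩ Jamal: 15:00–15:30, 16:00–16:30.
Windows ≥ 30 min: 15:00–15:30, 16:00–16:30.
That's 2 windows.

2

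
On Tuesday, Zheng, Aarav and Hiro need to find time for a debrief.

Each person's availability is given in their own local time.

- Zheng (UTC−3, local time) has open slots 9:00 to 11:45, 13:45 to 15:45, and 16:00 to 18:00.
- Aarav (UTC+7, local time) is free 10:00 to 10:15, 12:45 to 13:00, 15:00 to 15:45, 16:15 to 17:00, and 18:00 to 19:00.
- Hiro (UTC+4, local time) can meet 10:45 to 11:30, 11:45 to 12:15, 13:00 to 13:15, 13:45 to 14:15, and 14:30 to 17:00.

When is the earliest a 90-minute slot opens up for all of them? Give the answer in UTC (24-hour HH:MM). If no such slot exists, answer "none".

Zheng → UTC: 12:00–14:45, 16:45–18:45, 19:00–21:00.
Aarav → UTC: 03:00–03:15, 05:45–06:00, 08:00–08:45, 09:15–10:00, 11:00–12:00.
Hiro → UTC: 06:45–07:30, 07:45–08:15, 09:00–09:15, 09:45–10:15, 10:30–13:00.
Zheng ∩ Aarav: (none).
Zheng ∩ Aarav ∩ Hiro: (none).
Windows ≥ 90 min: (none).

none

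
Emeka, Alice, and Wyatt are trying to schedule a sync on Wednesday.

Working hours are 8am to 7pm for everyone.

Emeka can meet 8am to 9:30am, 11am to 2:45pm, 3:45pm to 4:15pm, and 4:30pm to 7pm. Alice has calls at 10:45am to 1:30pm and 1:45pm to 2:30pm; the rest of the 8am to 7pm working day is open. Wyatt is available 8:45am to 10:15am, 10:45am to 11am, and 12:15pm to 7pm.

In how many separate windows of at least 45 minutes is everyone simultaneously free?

Alice free within 08:00–19:00: 08:00–10:45, 13:30–13:45, 14:30–19:00.
Emeka ∩ Alice: 08:00–09:30, 13:30–13:45, 14:30–14:45, 15:45–16:15, 16:30–19:00.
Emeka ∩ Alice ∩ Wyatt: 08:45–09:30, 13:30–13:45, 14:30–14:45, 15:45–16:15, 16:30–19:00.
Windows ≥ 45 min: 08:45–09:30, 16:30–19:00.
That's 2 windows.

2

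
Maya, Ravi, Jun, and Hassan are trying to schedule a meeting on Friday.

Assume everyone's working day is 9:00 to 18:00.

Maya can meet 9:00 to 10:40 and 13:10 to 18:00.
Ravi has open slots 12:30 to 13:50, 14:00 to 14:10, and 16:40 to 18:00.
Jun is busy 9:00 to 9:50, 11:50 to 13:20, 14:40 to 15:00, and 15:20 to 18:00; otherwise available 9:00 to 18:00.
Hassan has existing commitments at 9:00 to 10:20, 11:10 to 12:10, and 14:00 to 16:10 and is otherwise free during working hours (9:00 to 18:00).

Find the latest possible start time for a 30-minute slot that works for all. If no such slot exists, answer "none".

13:20

Jun free within 09:00–18:00: 09:50–11:50, 13:20–14:40, 15:00–15:20.
Hassan free within 09:00–18:00: 10:20–11:10, 12:10–14:00, 16:10–18:00.
Maya ∩ Ravi: 13:10–13:50, 14:00–14:10, 16:40–18:00.
Maya ∩ Ravi ∩ Jun: 13:20–13:50, 14:00–14:10.
Maya ∩ Ravi ∩ Jun ∩ Hassan: 13:20–13:50.
Windows ≥ 30 min: 13:20–13:50.
Latest start in the last window 13:20–13:50 is 13:50 − 30 min = 13:20.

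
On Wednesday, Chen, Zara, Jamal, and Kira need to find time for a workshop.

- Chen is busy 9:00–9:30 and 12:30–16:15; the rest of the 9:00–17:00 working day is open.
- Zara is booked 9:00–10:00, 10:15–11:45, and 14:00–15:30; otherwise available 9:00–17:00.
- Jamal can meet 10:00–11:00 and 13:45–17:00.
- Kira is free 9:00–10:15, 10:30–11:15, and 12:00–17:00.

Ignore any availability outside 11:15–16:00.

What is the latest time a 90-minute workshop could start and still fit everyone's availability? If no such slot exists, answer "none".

Chen free within 09:00–17:00: 09:30–12:30, 16:15–17:00.
Zara free within 09:00–17:00: 10:00–10:15, 11:45–14:00, 15:30–17:00.
Chen ∩ Zara: 10:00–10:15, 11:45–12:30, 16:15–17:00.
Chen ∩ Zara ∩ Jamal: 10:00–10:15, 16:15–17:00.
Chen ∩ Zara ∩ Jamal ∩ Kira: 10:00–10:15, 16:15–17:00.
Restricted to 11:15–16:00: (none).
Windows ≥ 90 min: (none).

none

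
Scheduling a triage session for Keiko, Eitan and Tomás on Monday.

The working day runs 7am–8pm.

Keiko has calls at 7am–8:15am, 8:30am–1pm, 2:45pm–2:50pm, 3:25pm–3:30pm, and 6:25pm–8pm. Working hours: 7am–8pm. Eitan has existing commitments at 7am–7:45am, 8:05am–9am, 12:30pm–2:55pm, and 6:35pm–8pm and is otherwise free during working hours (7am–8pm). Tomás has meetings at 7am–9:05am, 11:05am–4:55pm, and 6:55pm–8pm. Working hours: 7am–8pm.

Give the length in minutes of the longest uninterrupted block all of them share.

90 minutes

Keiko free within 07:00–20:00: 08:15–08:30, 13:00–14:45, 14:50–15:25, 15:30–18:25.
Eitan free within 07:00–20:00: 07:45–08:05, 09:00–12:30, 14:55–18:35.
Tomás free within 07:00–20:00: 09:05–11:05, 16:55–18:55.
Keiko ∩ Eitan: 14:55–15:25, 15:30–18:25.
Keiko ∩ Eitan ∩ Tomás: 16:55–18:25.
Single common window of 90 minutes.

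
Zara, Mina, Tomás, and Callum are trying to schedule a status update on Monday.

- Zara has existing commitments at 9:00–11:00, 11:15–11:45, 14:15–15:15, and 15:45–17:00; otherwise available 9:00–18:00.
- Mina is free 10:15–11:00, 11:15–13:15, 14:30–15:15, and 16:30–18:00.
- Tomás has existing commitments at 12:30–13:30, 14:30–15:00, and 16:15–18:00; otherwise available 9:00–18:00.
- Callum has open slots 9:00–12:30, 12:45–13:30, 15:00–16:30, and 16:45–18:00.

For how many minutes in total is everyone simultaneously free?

Zara free within 09:00–18:00: 11:00–11:15, 11:45–14:15, 15:15–15:45, 17:00–18:00.
Tomás free within 09:00–18:00: 09:00–12:30, 13:30–14:30, 15:00–16:15.
Zara ∩ Mina: 11:45–13:15, 17:00–18:00.
Zara ∩ Mina ∩ Tomás: 11:45–12:30.
Zara ∩ Mina ∩ Tomás ∩ Callum: 11:45–12:30.
Total common minutes: 45.

45 minutes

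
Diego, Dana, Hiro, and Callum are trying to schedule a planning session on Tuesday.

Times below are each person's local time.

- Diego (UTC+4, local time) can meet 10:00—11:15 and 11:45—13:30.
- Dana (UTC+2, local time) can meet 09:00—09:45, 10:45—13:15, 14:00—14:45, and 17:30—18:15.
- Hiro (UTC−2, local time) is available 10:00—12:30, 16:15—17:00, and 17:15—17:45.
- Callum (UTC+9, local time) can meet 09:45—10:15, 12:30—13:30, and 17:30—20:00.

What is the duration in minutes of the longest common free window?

0 minutes

Diego → UTC: 06:00–07:15, 07:45–09:30.
Dana → UTC: 07:00–07:45, 08:45–11:15, 12:00–12:45, 15:30–16:15.
Hiro → UTC: 12:00–14:30, 18:15–19:00, 19:15–19:45.
Callum → UTC: 00:45–01:15, 03:30–04:30, 08:30–11:00.
Diego ∩ Dana: 07:00–07:15, 08:45–09:30.
Diego ∩ Dana ∩ Hiro: (none).
Diego ∩ Dana ∩ Hiro ∩ Callum: (none).
No common window.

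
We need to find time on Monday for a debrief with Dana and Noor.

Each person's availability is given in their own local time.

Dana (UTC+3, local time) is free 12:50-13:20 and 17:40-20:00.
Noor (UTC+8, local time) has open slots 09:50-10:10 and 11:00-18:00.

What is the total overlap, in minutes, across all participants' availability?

Dana → UTC: 09:50–10:20, 14:40–17:00.
Noor → UTC: 01:50–02:10, 03:00–10:00.
Dana ∩ Noor: 09:50–10:00.
Total common minutes: 10.

10 minutes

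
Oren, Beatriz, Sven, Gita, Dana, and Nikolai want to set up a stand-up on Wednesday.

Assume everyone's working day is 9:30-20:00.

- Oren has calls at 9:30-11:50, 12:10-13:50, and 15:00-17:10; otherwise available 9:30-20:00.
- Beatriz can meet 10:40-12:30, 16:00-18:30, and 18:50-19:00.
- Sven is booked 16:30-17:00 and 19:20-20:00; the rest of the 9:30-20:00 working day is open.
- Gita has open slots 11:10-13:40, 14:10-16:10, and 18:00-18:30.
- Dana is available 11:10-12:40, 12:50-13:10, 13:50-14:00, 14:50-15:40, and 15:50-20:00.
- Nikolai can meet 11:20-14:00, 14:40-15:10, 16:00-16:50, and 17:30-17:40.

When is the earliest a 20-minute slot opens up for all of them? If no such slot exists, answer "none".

11:50

Oren free within 09:30–20:00: 11:50–12:10, 13:50–15:00, 17:10–20:00.
Sven free within 09:30–20:00: 09:30–16:30, 17:00–19:20.
Oren ∩ Beatriz: 11:50–12:10, 17:10–18:30, 18:50–19:00.
Oren ∩ Beatriz ∩ Sven: 11:50–12:10, 17:10–18:30, 18:50–19:00.
Oren ∩ Beatriz ∩ Sven ∩ Gita: 11:50–12:10, 18:00–18:30.
Oren ∩ Beatriz ∩ Sven ∩ Gita ∩ Dana: 11:50–12:10, 18:00–18:30.
Oren ∩ Beatriz ∩ Sven ∩ Gita ∩ Dana ∩ Nikolai: 11:50–12:10.
Windows ≥ 20 min: 11:50–12:10.
Earliest such window starts at 11:50.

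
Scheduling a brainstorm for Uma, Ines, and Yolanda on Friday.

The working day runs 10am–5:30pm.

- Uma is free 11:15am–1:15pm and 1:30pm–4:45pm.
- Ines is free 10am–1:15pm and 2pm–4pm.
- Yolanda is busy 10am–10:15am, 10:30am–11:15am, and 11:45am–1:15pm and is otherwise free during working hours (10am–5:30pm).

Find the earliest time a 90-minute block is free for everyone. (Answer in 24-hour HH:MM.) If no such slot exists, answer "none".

Yolanda free within 10:00–17:30: 10:15–10:30, 11:15–11:45, 13:15–17:30.
Uma ∩ Ines: 11:15–13:15, 14:00–16:00.
Uma ∩ Ines ∩ Yolanda: 11:15–11:45, 14:00–16:00.
Windows ≥ 90 min: 14:00–16:00.
Earliest such window starts at 14:00.

14:00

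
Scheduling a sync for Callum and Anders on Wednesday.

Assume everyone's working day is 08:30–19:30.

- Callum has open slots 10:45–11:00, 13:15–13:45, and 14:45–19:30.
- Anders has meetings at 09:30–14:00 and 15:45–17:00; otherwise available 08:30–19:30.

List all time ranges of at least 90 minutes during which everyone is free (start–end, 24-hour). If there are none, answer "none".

Anders free within 08:30–19:30: 08:30–09:30, 14:00–15:45, 17:00–19:30.
Callum ∩ Anders: 14:45–15:45, 17:00–19:30.
Windows ≥ 90 min: 17:00–19:30.

17:00–19:30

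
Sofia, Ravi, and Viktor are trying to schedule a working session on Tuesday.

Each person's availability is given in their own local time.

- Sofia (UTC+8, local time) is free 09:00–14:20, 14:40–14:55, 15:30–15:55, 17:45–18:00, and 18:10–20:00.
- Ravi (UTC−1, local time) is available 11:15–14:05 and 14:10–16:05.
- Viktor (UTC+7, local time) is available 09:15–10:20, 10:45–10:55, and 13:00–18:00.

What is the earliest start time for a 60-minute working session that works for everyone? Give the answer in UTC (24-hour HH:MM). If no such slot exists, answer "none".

Sofia → UTC: 01:00–06:20, 06:40–06:55, 07:30–07:55, 09:45–10:00, 10:10–12:00.
Ravi → UTC: 12:15–15:05, 15:10–17:05.
Viktor → UTC: 02:15–03:20, 03:45–03:55, 06:00–11:00.
Sofia ∩ Ravi: (none).
Sofia ∩ Ravi ∩ Viktor: (none).
Windows ≥ 60 min: (none).

none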